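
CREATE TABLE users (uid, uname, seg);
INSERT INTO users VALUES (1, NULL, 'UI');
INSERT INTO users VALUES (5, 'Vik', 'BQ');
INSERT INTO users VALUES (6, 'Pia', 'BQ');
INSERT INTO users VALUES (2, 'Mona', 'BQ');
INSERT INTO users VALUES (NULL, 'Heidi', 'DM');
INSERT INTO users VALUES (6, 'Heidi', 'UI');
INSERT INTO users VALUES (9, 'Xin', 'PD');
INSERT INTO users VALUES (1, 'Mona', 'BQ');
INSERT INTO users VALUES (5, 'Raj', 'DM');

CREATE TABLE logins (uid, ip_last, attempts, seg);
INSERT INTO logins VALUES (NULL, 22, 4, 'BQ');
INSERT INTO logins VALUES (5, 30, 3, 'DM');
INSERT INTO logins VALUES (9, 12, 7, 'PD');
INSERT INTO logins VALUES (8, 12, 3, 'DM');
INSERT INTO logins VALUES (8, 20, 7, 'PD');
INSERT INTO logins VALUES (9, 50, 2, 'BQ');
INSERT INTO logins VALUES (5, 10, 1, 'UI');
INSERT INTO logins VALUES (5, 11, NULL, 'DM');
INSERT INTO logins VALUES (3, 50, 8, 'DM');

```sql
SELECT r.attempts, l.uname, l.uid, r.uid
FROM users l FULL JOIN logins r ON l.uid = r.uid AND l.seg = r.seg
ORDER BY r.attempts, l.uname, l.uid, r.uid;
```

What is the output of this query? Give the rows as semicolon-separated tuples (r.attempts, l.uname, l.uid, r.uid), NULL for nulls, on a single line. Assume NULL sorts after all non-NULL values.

FULL OUTER JOIN keeps every row from both sides; unmatched rows get NULL for the other side's columns.
Matching on l.uid = r.uid AND l.seg = r.seg. A NULL in a compared column never satisfies the condition.
- l[0] uid=1, seg=UI → no match; kept with NULLs on the r side.
- l[1] uid=5, seg=BQ → no match; kept with NULLs on the r side.
- l[2] uid=6, seg=BQ → no match; kept with NULLs on the r side.
- l[3] uid=2, seg=BQ → no match; kept with NULLs on the r side.
- l[4] uid=NULL, seg=DM → no match; kept with NULLs on the r side.
- l[5] uid=6, seg=UI → no match; kept with NULLs on the r side.
- l[6] uid=9, seg=PD → 1 match(es) in r → 1 row(s).
- l[7] uid=1, seg=BQ → no match; kept with NULLs on the r side.
- l[8] uid=5, seg=DM → 2 match(es) in r → 2 row(s).
- 6 r row(s) had no l match → kept, l columns NULL.

(1, NULL, NULL, 5); (2, NULL, NULL, 9); (3, Raj, 5, 5); (3, NULL, NULL, 8); (4, NULL, NULL, NULL); (7, Xin, 9, 9); (7, NULL, NULL, 8); (8, NULL, NULL, 3); (NULL, Heidi, 6, NULL); (NULL, Heidi, NULL, NULL); (NULL, Mona, 1, NULL); (NULL, Mona, 2, NULL); (NULL, Pia, 6, NULL); (NULL, Raj, 5, 5); (NULL, Vik, 5, NULL); (NULL, NULL, 1, NULL)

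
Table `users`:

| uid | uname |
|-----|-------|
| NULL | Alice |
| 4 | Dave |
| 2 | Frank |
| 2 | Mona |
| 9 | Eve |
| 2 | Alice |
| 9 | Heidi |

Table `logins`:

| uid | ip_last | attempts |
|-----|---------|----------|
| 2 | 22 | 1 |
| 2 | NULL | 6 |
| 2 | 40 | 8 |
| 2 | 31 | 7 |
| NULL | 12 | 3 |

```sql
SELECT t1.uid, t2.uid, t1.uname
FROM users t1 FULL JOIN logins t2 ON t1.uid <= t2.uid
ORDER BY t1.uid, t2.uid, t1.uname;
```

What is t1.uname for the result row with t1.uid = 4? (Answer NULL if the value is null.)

FULL OUTER JOIN keeps every row from both sides; unmatched rows get NULL for the other side's columns.
Matching on t1.uid <= t2.uid. A NULL in a compared column never satisfies the condition.
- t1[0] uid=NULL → no match; kept with NULLs on the t2 side.
- t1[1] uid=4 → no match; kept with NULLs on the t2 side.
- t1[2] uid=2 → 4 match(es) in t2 → 4 row(s).
- t1[3] uid=2 → 4 match(es) in t2 → 4 row(s).
- t1[4] uid=9 → no match; kept with NULLs on the t2 side.
- t1[5] uid=2 → 4 match(es) in t2 → 4 row(s).
- t1[6] uid=9 → no match; kept with NULLs on the t2 side.
- 1 t2 row(s) had no t1 match → kept, t1 columns NULL.

Dave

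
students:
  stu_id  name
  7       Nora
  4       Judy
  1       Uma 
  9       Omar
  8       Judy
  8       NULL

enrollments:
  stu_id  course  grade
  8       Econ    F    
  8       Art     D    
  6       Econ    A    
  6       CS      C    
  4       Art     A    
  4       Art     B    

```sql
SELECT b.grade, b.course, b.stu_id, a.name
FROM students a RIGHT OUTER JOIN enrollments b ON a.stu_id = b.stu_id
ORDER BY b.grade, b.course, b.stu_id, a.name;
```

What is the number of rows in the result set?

8

RIGHT JOIN keeps every row from `enrollments`; unmatched rows get NULL for `students`'s columns.
Matching on a.stu_id = b.stu_id.
- stu_id=7: no matching b row.
- stu_id=4: 2 matching b row(s), so 2 row(s) emitted.
- stu_id=1: no matching b row.
- stu_id=9: no matching b row.
- stu_id=8: 2 matching b row(s), so 2 row(s) emitted.
- stu_id=8: 2 matching b row(s), so 2 row(s) emitted.
- 2 b row(s) had no a match → kept, a columns NULL.
Total: 6 matched + 2 padded = 8 rows.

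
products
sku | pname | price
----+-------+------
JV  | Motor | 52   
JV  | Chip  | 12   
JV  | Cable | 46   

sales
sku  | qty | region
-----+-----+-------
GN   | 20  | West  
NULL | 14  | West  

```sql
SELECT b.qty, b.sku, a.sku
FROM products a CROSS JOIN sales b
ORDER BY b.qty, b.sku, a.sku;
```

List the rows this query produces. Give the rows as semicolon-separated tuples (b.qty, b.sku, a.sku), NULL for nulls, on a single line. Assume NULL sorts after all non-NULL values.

(14, NULL, JV); (14, NULL, JV); (14, NULL, JV); (20, GN, JV); (20, GN, JV); (20, GN, JV)

CROSS JOIN pairs every row of `products` with every row of `sales`: 3 × 2 = 6 rows.
After projecting and ordering:
b.qty | b.sku | a.sku
14 | NULL | JV
14 | NULL | JV
14 | NULL | JV
20 | GN | JV
20 | GN | JV
20 | GN | JV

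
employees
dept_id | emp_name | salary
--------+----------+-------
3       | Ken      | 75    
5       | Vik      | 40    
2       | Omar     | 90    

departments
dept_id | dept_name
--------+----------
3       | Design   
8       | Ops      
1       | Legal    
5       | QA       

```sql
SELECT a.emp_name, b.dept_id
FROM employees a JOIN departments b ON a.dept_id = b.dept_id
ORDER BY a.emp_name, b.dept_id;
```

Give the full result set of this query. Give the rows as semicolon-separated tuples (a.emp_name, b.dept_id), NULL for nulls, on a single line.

INNER JOIN keeps only pairs where the ON condition holds.
Matching on a.dept_id = b.dept_id.
- a row (dept_id=3): matches 1 b row(s) → 1 output row(s).
- a row (dept_id=5): matches 1 b row(s) → 1 output row(s).
- a row (dept_id=2): no match → dropped.
After projecting and ordering:
a.emp_name | b.dept_id
Ken | 3
Vik | 5

(Ken, 3); (Vik, 5)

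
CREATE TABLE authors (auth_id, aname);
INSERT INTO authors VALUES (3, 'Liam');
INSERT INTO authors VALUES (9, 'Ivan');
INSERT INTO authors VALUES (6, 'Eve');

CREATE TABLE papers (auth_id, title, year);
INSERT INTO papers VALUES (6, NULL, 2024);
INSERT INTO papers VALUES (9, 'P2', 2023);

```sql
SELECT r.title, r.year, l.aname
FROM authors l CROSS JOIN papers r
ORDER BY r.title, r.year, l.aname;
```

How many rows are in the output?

6

CROSS JOIN pairs every row of `authors` with every row of `papers`: 3 × 2 = 6 rows.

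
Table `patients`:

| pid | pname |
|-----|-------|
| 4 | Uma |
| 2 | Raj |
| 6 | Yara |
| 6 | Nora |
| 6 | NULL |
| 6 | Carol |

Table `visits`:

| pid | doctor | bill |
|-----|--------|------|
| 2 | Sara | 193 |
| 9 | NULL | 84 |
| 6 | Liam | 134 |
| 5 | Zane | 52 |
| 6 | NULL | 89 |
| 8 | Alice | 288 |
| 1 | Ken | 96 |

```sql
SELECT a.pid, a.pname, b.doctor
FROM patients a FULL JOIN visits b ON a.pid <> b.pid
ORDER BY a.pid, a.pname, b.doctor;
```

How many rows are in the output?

FULL OUTER JOIN keeps every row from both sides; unmatched rows get NULL for the other side's columns.
Matching on a.pid <> b.pid.
- a (pid=4) pairs with 7 row(s) of b.
- a (pid=2) pairs with 6 row(s) of b.
- a (pid=6) pairs with 5 row(s) of b.
- a (pid=6) pairs with 5 row(s) of b.
- a (pid=6) pairs with 5 row(s) of b.
- a (pid=6) pairs with 5 row(s) of b.
Total: 33 rows.

33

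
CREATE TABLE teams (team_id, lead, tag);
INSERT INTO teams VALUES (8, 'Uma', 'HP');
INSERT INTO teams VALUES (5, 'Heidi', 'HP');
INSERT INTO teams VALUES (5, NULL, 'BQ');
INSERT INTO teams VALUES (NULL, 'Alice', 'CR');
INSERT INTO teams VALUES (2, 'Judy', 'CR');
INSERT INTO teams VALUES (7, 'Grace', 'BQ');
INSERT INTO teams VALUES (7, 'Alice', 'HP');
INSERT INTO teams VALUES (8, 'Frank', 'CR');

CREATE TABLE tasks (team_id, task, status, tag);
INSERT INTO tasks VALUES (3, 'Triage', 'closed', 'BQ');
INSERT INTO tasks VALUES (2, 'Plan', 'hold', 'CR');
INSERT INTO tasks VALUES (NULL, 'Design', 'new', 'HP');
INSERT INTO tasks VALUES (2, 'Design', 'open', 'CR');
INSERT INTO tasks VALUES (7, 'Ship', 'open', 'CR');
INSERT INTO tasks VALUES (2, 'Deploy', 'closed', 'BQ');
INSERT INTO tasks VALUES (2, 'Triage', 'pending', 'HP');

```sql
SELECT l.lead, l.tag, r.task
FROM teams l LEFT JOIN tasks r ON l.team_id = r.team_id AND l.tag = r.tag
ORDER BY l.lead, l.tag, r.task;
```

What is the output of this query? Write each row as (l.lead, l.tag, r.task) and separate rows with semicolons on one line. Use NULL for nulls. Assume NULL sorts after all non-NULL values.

(Alice, CR, NULL); (Alice, HP, NULL); (Frank, CR, NULL); (Grace, BQ, NULL); (Heidi, HP, NULL); (Judy, CR, Design); (Judy, CR, Plan); (Uma, HP, NULL); (NULL, BQ, NULL)

LEFT JOIN keeps every row from `teams`; unmatched rows get NULL for `tasks`'s columns.
Matching on l.team_id = r.team_id AND l.tag = r.tag. A NULL in a compared column never satisfies the condition.
- l (team_id=8, tag=HP) has no partner → padded with NULL.
- l (team_id=5, tag=HP) has no partner → padded with NULL.
- l (team_id=5, tag=BQ) has no partner → padded with NULL.
- l (team_id=NULL, tag=CR) has no partner → padded with NULL.
- l (team_id=2, tag=CR) pairs with 2 row(s) of r.
- l (team_id=7, tag=BQ) has no partner → padded with NULL.
- l (team_id=7, tag=HP) has no partner → padded with NULL.
- l (team_id=8, tag=CR) has no partner → padded with NULL.
After projecting and ordering:
l.lead | l.tag | r.task
Alice | CR | NULL
Alice | HP | NULL
Frank | CR | NULL
Grace | BQ | NULL
Heidi | HP | NULL
Judy | CR | Design
Judy | CR | Plan
Uma | HP | NULL
NULL | BQ | NULL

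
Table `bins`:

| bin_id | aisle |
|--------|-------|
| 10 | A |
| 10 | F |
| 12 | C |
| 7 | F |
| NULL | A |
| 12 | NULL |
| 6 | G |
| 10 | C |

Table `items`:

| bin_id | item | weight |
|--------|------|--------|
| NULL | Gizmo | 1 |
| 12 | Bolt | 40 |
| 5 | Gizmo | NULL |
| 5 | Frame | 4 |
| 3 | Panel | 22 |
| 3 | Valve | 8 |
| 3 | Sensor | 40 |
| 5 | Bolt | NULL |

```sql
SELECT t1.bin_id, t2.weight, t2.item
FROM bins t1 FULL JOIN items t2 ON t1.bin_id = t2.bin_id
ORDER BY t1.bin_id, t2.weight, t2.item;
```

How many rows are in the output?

15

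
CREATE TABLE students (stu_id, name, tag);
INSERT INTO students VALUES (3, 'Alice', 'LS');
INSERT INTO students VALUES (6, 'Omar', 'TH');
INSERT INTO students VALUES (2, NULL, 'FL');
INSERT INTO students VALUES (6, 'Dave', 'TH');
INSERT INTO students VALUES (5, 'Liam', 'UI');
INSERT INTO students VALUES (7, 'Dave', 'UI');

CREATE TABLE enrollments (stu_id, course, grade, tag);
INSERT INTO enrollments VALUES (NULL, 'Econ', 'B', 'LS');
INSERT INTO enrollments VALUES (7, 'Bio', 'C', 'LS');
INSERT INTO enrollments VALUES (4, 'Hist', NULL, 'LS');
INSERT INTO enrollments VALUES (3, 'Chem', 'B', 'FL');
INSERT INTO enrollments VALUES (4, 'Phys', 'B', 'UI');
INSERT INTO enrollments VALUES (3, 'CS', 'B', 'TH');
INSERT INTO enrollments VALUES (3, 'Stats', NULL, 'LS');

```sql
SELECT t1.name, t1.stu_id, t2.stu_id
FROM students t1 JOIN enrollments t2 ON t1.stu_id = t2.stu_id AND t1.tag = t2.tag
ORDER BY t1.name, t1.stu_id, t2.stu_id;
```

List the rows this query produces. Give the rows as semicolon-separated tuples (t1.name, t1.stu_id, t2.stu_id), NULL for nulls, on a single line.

INNER JOIN keeps only pairs where the ON condition holds.
Matching on t1.stu_id = t2.stu_id AND t1.tag = t2.tag. A NULL in a compared column never satisfies the condition.
- t1 row (stu_id=3, tag=LS): matches 1 t2 row(s) → 1 output row(s).
- t1 row (stu_id=6, tag=TH): no match → dropped.
- t1 row (stu_id=2, tag=FL): no match → dropped.
- t1 row (stu_id=6, tag=TH): no match → dropped.
- t1 row (stu_id=5, tag=UI): no match → dropped.
- t1 row (stu_id=7, tag=UI): no match → dropped.
After projecting and ordering:
t1.name | t1.stu_id | t2.stu_id
Alice | 3 | 3

(Alice, 3, 3)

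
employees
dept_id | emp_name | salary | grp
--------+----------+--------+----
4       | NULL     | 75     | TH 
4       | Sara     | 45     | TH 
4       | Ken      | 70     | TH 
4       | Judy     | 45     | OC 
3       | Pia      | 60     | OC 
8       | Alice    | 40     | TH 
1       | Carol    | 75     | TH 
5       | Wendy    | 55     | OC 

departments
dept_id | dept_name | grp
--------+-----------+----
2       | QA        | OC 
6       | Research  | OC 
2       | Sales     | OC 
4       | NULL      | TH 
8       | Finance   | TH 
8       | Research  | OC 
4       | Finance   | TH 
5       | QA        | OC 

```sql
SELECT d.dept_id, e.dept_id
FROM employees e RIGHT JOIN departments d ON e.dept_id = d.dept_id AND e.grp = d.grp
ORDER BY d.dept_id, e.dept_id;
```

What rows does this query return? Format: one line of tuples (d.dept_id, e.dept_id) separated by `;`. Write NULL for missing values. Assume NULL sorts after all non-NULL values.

RIGHT JOIN keeps every row from `departments`; unmatched rows get NULL for `employees`'s columns.
Matching on e.dept_id = d.dept_id AND e.grp = d.grp.
Matched pairs: 8; unmatched d rows kept: 4.

(2, NULL); (2, NULL); (4, 4); (4, 4); (4, 4); (4, 4); (4, 4); (4, 4); (5, 5); (6, NULL); (8, 8); (8, NULL)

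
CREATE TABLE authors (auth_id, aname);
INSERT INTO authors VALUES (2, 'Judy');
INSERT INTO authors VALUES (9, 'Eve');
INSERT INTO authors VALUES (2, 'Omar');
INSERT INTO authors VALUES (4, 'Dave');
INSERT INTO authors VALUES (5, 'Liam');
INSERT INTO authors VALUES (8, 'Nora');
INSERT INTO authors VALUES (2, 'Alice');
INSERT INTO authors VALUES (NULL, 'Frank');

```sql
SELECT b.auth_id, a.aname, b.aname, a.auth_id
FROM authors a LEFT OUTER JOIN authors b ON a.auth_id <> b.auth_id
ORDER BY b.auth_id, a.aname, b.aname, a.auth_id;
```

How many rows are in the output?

37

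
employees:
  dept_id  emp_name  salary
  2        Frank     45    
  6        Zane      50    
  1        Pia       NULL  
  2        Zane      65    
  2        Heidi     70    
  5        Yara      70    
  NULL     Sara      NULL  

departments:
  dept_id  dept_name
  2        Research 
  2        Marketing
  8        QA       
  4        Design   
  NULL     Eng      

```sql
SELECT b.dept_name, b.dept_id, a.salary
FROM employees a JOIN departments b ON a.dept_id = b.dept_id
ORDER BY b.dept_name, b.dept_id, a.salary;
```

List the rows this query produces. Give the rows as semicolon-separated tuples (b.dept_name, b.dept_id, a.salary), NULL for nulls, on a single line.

(Marketing, 2, 45); (Marketing, 2, 65); (Marketing, 2, 70); (Research, 2, 45); (Research, 2, 65); (Research, 2, 70)

INNER JOIN keeps only pairs where the ON condition holds.
Matching on a.dept_id = b.dept_id. A NULL in a compared column never satisfies the condition.
- a row (dept_id=2): matches 2 b row(s) → 2 output row(s).
- a row (dept_id=6): no match → dropped.
- a row (dept_id=1): no match → dropped.
- a row (dept_id=2): matches 2 b row(s) → 2 output row(s).
- a row (dept_id=2): matches 2 b row(s) → 2 output row(s).
- a row (dept_id=5): no match → dropped.
- a row (dept_id=NULL): no match → dropped.
After projecting and ordering:
b.dept_name | b.dept_id | a.salary
Marketing | 2 | 45
Marketing | 2 | 65
Marketing | 2 | 70
Research | 2 | 45
Research | 2 | 65
Research | 2 | 70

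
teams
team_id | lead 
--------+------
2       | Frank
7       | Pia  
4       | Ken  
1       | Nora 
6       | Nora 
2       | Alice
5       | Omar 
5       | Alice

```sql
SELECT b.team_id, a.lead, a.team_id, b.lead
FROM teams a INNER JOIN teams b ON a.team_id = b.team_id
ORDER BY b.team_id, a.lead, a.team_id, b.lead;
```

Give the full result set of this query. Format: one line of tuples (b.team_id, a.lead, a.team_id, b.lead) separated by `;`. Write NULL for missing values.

INNER JOIN keeps only pairs where the ON condition holds.
Matching on a.team_id = b.team_id.
- a row (team_id=2): matches 2 b row(s) → 2 output row(s).
- a row (team_id=7): matches 1 b row(s) → 1 output row(s).
- a row (team_id=4): matches 1 b row(s) → 1 output row(s).
- a row (team_id=1): matches 1 b row(s) → 1 output row(s).
- a row (team_id=6): matches 1 b row(s) → 1 output row(s).
- a row (team_id=2): matches 2 b row(s) → 2 output row(s).
- a row (team_id=5): matches 2 b row(s) → 2 output row(s).
- a row (team_id=5): matches 2 b row(s) → 2 output row(s).

(1, Nora, 1, Nora); (2, Alice, 2, Alice); (2, Alice, 2, Frank); (2, Frank, 2, Alice); (2, Frank, 2, Frank); (4, Ken, 4, Ken); (5, Alice, 5, Alice); (5, Alice, 5, Omar); (5, Omar, 5, Alice); (5, Omar, 5, Omar); (6, Nora, 6, Nora); (7, Pia, 7, Pia)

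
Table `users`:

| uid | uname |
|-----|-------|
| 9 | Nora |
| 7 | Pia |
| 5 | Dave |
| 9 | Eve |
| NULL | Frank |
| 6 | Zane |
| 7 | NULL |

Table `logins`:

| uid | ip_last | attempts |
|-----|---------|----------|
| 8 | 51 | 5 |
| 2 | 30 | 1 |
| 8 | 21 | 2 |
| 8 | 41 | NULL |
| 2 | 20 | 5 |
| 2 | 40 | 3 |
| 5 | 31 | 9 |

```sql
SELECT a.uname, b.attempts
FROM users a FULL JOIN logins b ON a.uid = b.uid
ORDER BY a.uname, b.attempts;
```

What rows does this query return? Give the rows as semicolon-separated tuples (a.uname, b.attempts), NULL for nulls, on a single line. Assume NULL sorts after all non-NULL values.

FULL OUTER JOIN keeps every row from both sides; unmatched rows get NULL for the other side's columns.
Matching on a.uid = b.uid. A NULL in a compared column never satisfies the condition.
- a row (uid=9): no match → kept, b columns NULL.
- a row (uid=7): no match → kept, b columns NULL.
- a row (uid=5): matches 1 b row(s) → 1 output row(s).
- a row (uid=9): no match → kept, b columns NULL.
- a row (uid=NULL): no match → kept, b columns NULL.
- a row (uid=6): no match → kept, b columns NULL.
- a row (uid=7): no match → kept, b columns NULL.
- 6 b row(s) had no a match → kept, a columns NULL.

(Dave, 9); (Eve, NULL); (Frank, NULL); (Nora, NULL); (Pia, NULL); (Zane, NULL); (NULL, 1); (NULL, 2); (NULL, 3); (NULL, 5); (NULL, 5); (NULL, NULL); (NULL, NULL)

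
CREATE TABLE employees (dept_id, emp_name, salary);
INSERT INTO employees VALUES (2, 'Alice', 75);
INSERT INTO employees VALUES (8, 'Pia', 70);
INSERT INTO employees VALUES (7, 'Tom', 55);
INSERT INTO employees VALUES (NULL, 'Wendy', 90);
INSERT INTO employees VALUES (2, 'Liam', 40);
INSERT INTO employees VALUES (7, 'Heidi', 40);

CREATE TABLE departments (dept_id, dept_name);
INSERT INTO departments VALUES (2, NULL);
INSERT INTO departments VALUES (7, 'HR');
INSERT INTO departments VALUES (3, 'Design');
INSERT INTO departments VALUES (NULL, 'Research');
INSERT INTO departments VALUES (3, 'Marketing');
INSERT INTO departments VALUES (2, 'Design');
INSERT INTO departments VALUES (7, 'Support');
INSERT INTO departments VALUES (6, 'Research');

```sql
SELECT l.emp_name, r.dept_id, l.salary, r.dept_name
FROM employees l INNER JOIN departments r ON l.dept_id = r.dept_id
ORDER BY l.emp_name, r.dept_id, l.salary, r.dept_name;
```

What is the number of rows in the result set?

INNER JOIN keeps only pairs where the ON condition holds.
Matching on l.dept_id = r.dept_id. A NULL in a compared column never satisfies the condition.
Matched pairs: 8.
Total: 8 rows.

8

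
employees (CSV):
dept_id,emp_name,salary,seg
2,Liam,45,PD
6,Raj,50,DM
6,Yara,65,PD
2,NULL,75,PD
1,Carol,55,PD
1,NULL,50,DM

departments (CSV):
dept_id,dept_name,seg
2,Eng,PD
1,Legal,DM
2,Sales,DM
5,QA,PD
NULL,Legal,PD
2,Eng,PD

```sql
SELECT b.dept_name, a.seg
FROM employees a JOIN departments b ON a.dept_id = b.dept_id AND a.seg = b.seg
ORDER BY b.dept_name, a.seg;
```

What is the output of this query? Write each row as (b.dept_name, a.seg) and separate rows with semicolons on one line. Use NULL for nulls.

INNER JOIN keeps only pairs where the ON condition holds.
Matching on a.dept_id = b.dept_id AND a.seg = b.seg. A NULL in a compared column never satisfies the condition.
- a[0] dept_id=2, seg=PD → 2 match(es) in b → 2 row(s).
- a[1] dept_id=6, seg=DM → no match; dropped.
- a[2] dept_id=6, seg=PD → no match; dropped.
- a[3] dept_id=2, seg=PD → 2 match(es) in b → 2 row(s).
- a[4] dept_id=1, seg=PD → no match; dropped.
- a[5] dept_id=1, seg=DM → 1 match(es) in b → 1 row(s).
After projecting and ordering:
b.dept_name | a.seg
Eng | PD
Eng | PD
Eng | PD
Eng | PD
Legal | DM

(Eng, PD); (Eng, PD); (Eng, PD); (Eng, PD); (Legal, DM)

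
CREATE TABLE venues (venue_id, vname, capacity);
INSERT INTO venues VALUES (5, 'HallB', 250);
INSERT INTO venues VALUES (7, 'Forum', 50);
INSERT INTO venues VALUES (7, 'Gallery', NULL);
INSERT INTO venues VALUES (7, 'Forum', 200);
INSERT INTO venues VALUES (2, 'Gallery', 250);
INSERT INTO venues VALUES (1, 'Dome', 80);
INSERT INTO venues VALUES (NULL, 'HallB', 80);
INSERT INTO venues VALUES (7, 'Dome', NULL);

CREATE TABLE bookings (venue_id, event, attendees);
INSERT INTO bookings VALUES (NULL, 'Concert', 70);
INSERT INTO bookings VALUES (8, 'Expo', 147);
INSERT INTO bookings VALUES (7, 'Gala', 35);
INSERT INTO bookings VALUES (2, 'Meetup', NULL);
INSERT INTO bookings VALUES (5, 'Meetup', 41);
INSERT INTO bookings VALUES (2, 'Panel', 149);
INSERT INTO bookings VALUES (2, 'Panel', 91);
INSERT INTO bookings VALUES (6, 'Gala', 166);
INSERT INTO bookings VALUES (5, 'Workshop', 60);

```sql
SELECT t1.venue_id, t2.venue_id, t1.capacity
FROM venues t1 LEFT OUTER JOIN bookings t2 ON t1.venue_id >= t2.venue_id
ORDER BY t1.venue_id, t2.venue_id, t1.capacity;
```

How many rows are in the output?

LEFT JOIN keeps every row from `venues`; unmatched rows get NULL for `bookings`'s columns.
Matching on t1.venue_id >= t2.venue_id. A NULL in a compared column never satisfies the condition.
Matched pairs: 36; unmatched t1 rows kept: 2.
Total: 36 matched + 2 padded = 38 rows.

38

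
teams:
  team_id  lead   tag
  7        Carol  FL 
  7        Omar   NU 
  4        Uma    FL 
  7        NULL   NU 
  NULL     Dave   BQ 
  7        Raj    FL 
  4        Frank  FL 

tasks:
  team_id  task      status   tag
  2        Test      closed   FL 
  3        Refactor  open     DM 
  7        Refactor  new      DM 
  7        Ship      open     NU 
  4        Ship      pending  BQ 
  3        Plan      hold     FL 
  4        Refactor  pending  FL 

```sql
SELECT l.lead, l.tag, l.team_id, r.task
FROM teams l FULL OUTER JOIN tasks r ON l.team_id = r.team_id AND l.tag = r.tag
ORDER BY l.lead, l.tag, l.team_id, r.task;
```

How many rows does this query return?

12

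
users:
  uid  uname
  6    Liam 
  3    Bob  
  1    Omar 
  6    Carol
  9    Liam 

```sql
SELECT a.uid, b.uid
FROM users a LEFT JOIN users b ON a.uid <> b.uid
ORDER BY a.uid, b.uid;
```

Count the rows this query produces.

18

LEFT JOIN keeps every row from `users a`; unmatched rows get NULL for `users b`'s columns.
Matching on a.uid <> b.uid.
- a row (uid=6): matches 3 b row(s) → 3 output row(s).
- a row (uid=3): matches 4 b row(s) → 4 output row(s).
- a row (uid=1): matches 4 b row(s) → 4 output row(s).
- a row (uid=6): matches 3 b row(s) → 3 output row(s).
- a row (uid=9): matches 4 b row(s) → 4 output row(s).
Total: 18 rows.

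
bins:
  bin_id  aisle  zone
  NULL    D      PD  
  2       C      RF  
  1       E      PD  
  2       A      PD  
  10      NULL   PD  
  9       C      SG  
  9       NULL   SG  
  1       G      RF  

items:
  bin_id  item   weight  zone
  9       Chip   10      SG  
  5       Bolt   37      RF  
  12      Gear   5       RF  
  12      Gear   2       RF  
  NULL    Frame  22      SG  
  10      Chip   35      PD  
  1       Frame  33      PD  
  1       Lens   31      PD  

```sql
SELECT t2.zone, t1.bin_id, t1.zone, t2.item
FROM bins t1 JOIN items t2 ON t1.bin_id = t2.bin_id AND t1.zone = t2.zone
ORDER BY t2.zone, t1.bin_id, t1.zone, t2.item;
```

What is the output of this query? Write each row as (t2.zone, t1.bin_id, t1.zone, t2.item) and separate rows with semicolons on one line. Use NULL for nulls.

INNER JOIN keeps only pairs where the ON condition holds.
Matching on t1.bin_id = t2.bin_id AND t1.zone = t2.zone. A NULL in a compared column never satisfies the condition.
Matched pairs: 5.

(PD, 1, PD, Frame); (PD, 1, PD, Lens); (PD, 10, PD, Chip); (SG, 9, SG, Chip); (SG, 9, SG, Chip)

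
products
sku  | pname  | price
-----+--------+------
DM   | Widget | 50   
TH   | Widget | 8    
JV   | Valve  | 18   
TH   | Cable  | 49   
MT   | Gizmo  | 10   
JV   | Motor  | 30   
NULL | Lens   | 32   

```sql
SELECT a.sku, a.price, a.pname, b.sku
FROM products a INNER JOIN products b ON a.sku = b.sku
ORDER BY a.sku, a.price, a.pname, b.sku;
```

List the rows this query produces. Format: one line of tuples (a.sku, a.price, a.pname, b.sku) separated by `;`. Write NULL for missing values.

(DM, 50, Widget, DM); (JV, 18, Valve, JV); (JV, 18, Valve, JV); (JV, 30, Motor, JV); (JV, 30, Motor, JV); (MT, 10, Gizmo, MT); (TH, 8, Widget, TH); (TH, 8, Widget, TH); (TH, 49, Cable, TH); (TH, 49, Cable, TH)

INNER JOIN keeps only pairs where the ON condition holds.
Matching on a.sku = b.sku. A NULL in a compared column never satisfies the condition.
- a row (sku=DM): matches 1 b row(s) → 1 output row(s).
- a row (sku=TH): matches 2 b row(s) → 2 output row(s).
- a row (sku=JV): matches 2 b row(s) → 2 output row(s).
- a row (sku=TH): matches 2 b row(s) → 2 output row(s).
- a row (sku=MT): matches 1 b row(s) → 1 output row(s).
- a row (sku=JV): matches 2 b row(s) → 2 output row(s).
- a row (sku=NULL): no match → dropped.
After projecting and ordering:
a.sku | a.price | a.pname | b.sku
DM | 50 | Widget | DM
JV | 18 | Valve | JV
JV | 18 | Valve | JV
JV | 30 | Motor | JV
JV | 30 | Motor | JV
MT | 10 | Gizmo | MT
TH | 8 | Widget | TH
TH | 8 | Widget | TH
TH | 49 | Cable | TH
TH | 49 | Cable | TH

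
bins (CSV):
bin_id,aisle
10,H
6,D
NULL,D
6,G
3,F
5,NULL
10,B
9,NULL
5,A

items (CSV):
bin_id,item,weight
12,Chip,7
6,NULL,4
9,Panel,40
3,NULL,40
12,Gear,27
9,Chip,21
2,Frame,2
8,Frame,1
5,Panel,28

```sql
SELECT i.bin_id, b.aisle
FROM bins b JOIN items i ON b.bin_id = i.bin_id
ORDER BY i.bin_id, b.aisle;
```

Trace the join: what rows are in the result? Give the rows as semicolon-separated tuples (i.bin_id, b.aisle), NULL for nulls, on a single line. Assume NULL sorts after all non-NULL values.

(3, F); (5, A); (5, NULL); (6, D); (6, G); (9, NULL); (9, NULL)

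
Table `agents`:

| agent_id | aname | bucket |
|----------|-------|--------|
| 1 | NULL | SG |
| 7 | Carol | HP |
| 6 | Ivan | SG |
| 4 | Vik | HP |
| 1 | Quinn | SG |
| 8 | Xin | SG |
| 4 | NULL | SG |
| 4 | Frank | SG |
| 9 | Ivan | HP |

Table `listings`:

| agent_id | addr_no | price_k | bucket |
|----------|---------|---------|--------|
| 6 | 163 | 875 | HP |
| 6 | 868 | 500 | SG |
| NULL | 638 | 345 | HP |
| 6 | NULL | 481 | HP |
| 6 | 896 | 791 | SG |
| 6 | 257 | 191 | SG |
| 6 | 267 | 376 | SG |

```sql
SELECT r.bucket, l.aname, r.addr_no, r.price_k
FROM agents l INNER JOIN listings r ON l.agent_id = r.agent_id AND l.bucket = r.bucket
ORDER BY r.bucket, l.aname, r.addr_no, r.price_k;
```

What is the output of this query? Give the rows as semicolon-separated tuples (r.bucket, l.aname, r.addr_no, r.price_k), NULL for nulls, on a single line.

(SG, Ivan, 257, 191); (SG, Ivan, 267, 376); (SG, Ivan, 868, 500); (SG, Ivan, 896, 791)

INNER JOIN keeps only pairs where the ON condition holds.
Matching on l.agent_id = r.agent_id AND l.bucket = r.bucket. A NULL in a compared column never satisfies the condition.
- l (agent_id=1, bucket=SG) has no partner → excluded.
- l (agent_id=7, bucket=HP) has no partner → excluded.
- l (agent_id=6, bucket=SG) pairs with 4 row(s) of r.
- l (agent_id=4, bucket=HP) has no partner → excluded.
- l (agent_id=1, bucket=SG) has no partner → excluded.
- l (agent_id=8, bucket=SG) has no partner → excluded.
- l (agent_id=4, bucket=SG) has no partner → excluded.
- l (agent_id=4, bucket=SG) has no partner → excluded.
- l (agent_id=9, bucket=HP) has no partner → excluded.
After projecting and ordering:
r.bucket | l.aname | r.addr_no | r.price_k
SG | Ivan | 257 | 191
SG | Ivan | 267 | 376
SG | Ivan | 868 | 500
SG | Ivan | 896 | 791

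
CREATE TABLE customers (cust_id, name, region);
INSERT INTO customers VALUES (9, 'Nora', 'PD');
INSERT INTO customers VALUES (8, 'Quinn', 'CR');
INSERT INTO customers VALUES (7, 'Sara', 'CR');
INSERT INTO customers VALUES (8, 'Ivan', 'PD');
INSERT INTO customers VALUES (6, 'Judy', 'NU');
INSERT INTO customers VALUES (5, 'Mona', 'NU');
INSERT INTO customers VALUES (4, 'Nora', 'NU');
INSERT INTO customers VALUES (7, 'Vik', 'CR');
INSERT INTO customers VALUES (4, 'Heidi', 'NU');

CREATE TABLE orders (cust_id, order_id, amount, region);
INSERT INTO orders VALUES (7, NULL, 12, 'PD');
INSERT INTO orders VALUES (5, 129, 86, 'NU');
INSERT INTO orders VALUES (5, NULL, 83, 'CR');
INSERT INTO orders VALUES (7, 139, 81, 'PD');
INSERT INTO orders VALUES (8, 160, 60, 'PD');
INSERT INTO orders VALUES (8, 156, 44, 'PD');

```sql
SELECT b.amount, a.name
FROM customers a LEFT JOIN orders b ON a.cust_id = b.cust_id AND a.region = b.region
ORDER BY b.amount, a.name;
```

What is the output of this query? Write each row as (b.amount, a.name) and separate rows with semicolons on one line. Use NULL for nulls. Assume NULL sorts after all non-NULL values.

LEFT JOIN keeps every row from `customers`; unmatched rows get NULL for `orders`'s columns.
Matching on a.cust_id = b.cust_id AND a.region = b.region.
Matched pairs: 3; unmatched a rows kept: 7.

(44, Ivan); (60, Ivan); (86, Mona); (NULL, Heidi); (NULL, Judy); (NULL, Nora); (NULL, Nora); (NULL, Quinn); (NULL, Sara); (NULL, Vik)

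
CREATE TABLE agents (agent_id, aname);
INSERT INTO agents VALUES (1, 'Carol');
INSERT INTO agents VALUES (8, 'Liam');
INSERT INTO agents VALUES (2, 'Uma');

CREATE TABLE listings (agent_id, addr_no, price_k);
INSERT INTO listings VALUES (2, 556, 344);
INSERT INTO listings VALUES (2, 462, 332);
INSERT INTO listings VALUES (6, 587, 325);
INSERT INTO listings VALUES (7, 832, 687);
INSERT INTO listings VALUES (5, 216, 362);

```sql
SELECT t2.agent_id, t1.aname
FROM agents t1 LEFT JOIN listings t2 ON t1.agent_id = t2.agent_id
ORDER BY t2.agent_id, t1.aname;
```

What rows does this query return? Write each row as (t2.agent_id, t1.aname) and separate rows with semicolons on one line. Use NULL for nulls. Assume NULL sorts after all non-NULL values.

(2, Uma); (2, Uma); (NULL, Carol); (NULL, Liam)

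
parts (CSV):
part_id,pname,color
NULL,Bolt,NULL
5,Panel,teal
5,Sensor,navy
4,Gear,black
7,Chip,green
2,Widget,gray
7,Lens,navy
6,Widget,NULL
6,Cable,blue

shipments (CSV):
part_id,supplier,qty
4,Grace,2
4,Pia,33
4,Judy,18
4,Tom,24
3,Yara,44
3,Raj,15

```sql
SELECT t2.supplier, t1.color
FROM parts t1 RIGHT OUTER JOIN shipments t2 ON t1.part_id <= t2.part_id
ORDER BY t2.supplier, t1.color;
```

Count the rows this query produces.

RIGHT JOIN keeps every row from `shipments`; unmatched rows get NULL for `parts`'s columns.
Matching on t1.part_id <= t2.part_id. A NULL in a compared column never satisfies the condition.
Matched pairs: 10; unmatched t2 rows kept: 0.
Total: 10 rows.

10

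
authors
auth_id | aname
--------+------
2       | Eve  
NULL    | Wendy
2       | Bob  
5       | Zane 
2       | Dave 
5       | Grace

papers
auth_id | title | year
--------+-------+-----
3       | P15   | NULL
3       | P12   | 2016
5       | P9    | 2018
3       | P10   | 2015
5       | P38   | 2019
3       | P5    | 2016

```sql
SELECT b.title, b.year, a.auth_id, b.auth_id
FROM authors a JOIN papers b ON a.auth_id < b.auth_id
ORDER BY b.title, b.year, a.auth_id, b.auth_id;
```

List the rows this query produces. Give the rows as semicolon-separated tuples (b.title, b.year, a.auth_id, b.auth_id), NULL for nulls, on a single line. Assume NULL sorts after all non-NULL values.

(P10, 2015, 2, 3); (P10, 2015, 2, 3); (P10, 2015, 2, 3); (P12, 2016, 2, 3); (P12, 2016, 2, 3); (P12, 2016, 2, 3); (P15, NULL, 2, 3); (P15, NULL, 2, 3); (P15, NULL, 2, 3); (P38, 2019, 2, 5); (P38, 2019, 2, 5); (P38, 2019, 2, 5); (P5, 2016, 2, 3); (P5, 2016, 2, 3); (P5, 2016, 2, 3); (P9, 2018, 2, 5); (P9, 2018, 2, 5); (P9, 2018, 2, 5)

INNER JOIN keeps only pairs where the ON condition holds.
Matching on a.auth_id < b.auth_id. A NULL in a compared column never satisfies the condition.
Matched pairs: 18.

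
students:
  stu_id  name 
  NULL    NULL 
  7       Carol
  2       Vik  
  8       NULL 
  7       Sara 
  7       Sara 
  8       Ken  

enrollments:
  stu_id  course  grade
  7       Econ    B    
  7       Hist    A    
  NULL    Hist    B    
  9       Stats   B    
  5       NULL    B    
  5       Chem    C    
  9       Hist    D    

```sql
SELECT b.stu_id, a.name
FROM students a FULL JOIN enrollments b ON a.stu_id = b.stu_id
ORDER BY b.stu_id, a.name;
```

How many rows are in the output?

FULL OUTER JOIN keeps every row from both sides; unmatched rows get NULL for the other side's columns.
Matching on a.stu_id = b.stu_id. A NULL in a compared column never satisfies the condition.
Matched pairs: 6; unmatched a rows kept: 4; unmatched b rows kept: 5.
Total: 6 matched + 9 padded = 15 rows.

15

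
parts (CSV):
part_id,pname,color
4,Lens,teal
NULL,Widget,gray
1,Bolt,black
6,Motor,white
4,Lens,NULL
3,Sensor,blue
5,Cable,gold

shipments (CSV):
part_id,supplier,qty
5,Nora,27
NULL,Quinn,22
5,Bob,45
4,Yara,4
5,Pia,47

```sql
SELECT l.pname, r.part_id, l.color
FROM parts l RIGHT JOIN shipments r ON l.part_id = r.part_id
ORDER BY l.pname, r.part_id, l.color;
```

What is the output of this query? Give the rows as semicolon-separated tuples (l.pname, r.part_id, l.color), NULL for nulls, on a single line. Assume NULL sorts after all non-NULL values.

(Cable, 5, gold); (Cable, 5, gold); (Cable, 5, gold); (Lens, 4, teal); (Lens, 4, NULL); (NULL, NULL, NULL)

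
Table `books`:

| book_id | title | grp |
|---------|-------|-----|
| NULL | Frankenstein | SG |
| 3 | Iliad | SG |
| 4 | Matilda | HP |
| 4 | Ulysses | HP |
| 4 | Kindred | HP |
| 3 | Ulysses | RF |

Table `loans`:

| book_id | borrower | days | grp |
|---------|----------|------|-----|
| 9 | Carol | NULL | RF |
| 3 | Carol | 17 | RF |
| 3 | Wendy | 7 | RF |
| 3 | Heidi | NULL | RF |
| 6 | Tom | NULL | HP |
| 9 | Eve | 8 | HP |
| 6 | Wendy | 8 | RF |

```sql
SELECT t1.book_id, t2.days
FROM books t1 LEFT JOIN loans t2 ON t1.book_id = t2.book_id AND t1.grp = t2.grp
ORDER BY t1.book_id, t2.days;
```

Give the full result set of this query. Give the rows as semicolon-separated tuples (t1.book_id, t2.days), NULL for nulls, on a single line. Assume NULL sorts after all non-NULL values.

(3, 7); (3, 17); (3, NULL); (3, NULL); (4, NULL); (4, NULL); (4, NULL); (NULL, NULL)

LEFT JOIN keeps every row from `books`; unmatched rows get NULL for `loans`'s columns.
Matching on t1.book_id = t2.book_id AND t1.grp = t2.grp. A NULL in a compared column never satisfies the condition.
- t1 (book_id=NULL, grp=SG) has no partner → padded with NULL.
- t1 (book_id=3, grp=SG) has no partner → padded with NULL.
- t1 (book_id=4, grp=HP) has no partner → padded with NULL.
- t1 (book_id=4, grp=HP) has no partner → padded with NULL.
- t1 (book_id=4, grp=HP) has no partner → padded with NULL.
- t1 (book_id=3, grp=RF) pairs with 3 row(s) of t2.
After projecting and ordering:
t1.book_id | t2.days
3 | 7
3 | 17
3 | NULL
3 | NULL
4 | NULL
4 | NULL
4 | NULL
NULL | NULL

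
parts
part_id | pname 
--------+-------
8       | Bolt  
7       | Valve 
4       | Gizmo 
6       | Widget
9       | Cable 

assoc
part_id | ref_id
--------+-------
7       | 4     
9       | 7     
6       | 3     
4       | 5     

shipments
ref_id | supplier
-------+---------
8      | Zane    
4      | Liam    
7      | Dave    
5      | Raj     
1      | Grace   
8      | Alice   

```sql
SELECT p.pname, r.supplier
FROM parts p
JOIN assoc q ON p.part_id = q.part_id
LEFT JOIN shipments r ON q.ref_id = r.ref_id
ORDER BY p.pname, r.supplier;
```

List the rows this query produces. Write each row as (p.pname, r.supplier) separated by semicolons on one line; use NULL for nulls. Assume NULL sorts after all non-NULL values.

Joins associate left-to-right: parts INNER JOIN assoc on part_id gives 4 intermediate row(s).
Then LEFT JOIN `shipments r` on ref_id: each of those 4 rows is kept; rows whose q.ref_id has no match in r get NULL for r's columns.

(Cable, Dave); (Gizmo, Raj); (Valve, Liam); (Widget, NULL)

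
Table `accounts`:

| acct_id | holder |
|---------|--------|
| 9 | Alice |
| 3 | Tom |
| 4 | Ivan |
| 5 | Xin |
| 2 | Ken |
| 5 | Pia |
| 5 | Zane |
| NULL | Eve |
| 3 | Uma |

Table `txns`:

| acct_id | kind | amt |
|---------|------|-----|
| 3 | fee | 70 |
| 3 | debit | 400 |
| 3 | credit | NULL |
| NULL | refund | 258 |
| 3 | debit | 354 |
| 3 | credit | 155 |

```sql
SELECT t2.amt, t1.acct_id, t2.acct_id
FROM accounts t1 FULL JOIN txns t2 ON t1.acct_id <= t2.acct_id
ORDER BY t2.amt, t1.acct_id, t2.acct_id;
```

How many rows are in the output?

22

FULL OUTER JOIN keeps every row from both sides; unmatched rows get NULL for the other side's columns.
Matching on t1.acct_id <= t2.acct_id. A NULL in a compared column never satisfies the condition.
- t1[0] acct_id=9 → no match; kept with NULLs on the t2 side.
- t1[1] acct_id=3 → 5 match(es) in t2 → 5 row(s).
- t1[2] acct_id=4 → no match; kept with NULLs on the t2 side.
- t1[3] acct_id=5 → no match; kept with NULLs on the t2 side.
- t1[4] acct_id=2 → 5 match(es) in t2 → 5 row(s).
- t1[5] acct_id=5 → no match; kept with NULLs on the t2 side.
- t1[6] acct_id=5 → no match; kept with NULLs on the t2 side.
- t1[7] acct_id=NULL → no match; kept with NULLs on the t2 side.
- t1[8] acct_id=3 → 5 match(es) in t2 → 5 row(s).
- 1 row(s) from t2 found no t1 partner → padded with NULL.
Total: 15 matched + 7 padded = 22 rows.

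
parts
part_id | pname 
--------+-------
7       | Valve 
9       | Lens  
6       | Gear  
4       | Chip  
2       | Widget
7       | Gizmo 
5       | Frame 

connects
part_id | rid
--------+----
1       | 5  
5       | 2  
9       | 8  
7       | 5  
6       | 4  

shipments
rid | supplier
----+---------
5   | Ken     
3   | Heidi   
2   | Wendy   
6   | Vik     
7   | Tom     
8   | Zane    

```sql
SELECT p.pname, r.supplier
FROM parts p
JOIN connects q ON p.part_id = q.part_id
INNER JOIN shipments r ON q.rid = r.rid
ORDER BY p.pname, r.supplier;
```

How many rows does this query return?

Evaluate left to right. First `parts p INNER JOIN connects q` on part_id: 5 row(s).
Then INNER JOIN `shipments r` on rid: keep only rows whose q.rid appears in r.
Result: 4 row(s).

4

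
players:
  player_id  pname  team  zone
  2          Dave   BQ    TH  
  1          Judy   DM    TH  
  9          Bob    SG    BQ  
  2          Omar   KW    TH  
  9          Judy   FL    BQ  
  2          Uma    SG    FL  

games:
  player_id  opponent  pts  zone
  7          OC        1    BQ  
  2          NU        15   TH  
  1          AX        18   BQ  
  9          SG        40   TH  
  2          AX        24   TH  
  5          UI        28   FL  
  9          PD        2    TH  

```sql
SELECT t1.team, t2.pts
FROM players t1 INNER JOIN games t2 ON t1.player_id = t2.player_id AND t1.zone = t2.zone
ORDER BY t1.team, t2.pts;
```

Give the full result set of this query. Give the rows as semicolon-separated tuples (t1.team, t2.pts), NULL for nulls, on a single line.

(BQ, 15); (BQ, 24); (KW, 15); (KW, 24)

INNER JOIN keeps only pairs where the ON condition holds.
Matching on t1.player_id = t2.player_id AND t1.zone = t2.zone.
Matched pairs: 4.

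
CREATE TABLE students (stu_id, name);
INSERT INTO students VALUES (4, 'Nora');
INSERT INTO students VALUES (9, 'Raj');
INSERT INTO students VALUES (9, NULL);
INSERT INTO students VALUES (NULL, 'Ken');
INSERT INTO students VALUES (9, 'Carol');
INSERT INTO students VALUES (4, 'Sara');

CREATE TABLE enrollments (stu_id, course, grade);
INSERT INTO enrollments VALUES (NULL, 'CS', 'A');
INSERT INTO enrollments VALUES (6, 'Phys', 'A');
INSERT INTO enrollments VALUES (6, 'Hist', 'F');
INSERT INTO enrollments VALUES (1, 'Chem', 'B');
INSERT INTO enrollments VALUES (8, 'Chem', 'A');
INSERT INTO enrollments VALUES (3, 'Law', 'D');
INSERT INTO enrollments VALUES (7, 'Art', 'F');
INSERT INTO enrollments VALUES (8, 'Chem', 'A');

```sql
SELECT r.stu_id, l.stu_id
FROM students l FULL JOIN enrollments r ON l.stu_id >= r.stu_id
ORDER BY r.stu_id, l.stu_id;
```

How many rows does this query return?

27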